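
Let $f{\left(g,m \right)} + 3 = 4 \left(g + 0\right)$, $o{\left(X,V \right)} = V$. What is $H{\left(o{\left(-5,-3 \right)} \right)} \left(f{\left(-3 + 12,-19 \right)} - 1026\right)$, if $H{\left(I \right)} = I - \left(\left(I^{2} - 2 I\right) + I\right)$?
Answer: $14895$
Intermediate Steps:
$f{\left(g,m \right)} = -3 + 4 g$ ($f{\left(g,m \right)} = -3 + 4 \left(g + 0\right) = -3 + 4 g$)
$H{\left(I \right)} = - I^{2} + 2 I$ ($H{\left(I \right)} = I - \left(I^{2} - I\right) = - I^{2} + 2 I$)
$H{\left(o{\left(-5,-3 \right)} \right)} \left(f{\left(-3 + 12,-19 \right)} - 1026\right) = - 3 \left(2 - -3\right) \left(\left(-3 + 4 \left(-3 + 12\right)\right) - 1026\right) = - 3 \left(2 + 3\right) \left(\left(-3 + 4 \cdot 9\right) - 1026\right) = \left(-3\right) 5 \left(\left(-3 + 36\right) - 1026\right) = - 15 \left(33 - 1026\right) = \left(-15\right) \left(-993\right) = 14895$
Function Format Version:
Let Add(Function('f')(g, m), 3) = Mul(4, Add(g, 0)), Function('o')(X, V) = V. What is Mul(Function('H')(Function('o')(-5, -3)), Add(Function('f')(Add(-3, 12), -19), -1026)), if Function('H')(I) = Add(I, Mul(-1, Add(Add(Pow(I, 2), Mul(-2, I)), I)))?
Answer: 14895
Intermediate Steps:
Function('f')(g, m) = Add(-3, Mul(4, g)) (Function('f')(g, m) = Add(-3, Mul(4, Add(g, 0))) = Add(-3, Mul(4, g)))
Function('H')(I) = Add(Mul(-1, Pow(I, 2)), Mul(2, I)) (Function('H')(I) = Add(I, Mul(-1, Add(Pow(I, 2), Mul(-1, I)))) = Add(I, Add(I, Mul(-1, Pow(I, 2)))) = Add(Mul(-1, Pow(I, 2)), Mul(2, I)))
Mul(Function('H')(Function('o')(-5, -3)), Add(Function('f')(Add(-3, 12), -19), -1026)) = Mul(Mul(-3, Add(2, Mul(-1, -3))), Add(Add(-3, Mul(4, Add(-3, 12))), -1026)) = Mul(Mul(-3, Add(2, 3)), Add(Add(-3, Mul(4, 9)), -1026)) = Mul(Mul(-3, 5), Add(Add(-3, 36), -1026)) = Mul(-15, Add(33, -1026)) = Mul(-15, -993) = 14895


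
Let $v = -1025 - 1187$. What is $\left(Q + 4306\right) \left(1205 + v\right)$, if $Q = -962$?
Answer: $-3367408$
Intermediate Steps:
$v = -2212$
$\left(Q + 4306\right) \left(1205 + v\right) = \left(-962 + 4306\right) \left(1205 - 2212\right) = 3344 \left(-1007\right) = -3367408$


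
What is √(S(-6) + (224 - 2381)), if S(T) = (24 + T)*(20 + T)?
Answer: I*√1905 ≈ 43.646*I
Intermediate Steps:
S(T) = (20 + T)*(24 + T)
√(S(-6) + (224 - 2381)) = √((480 + (-6)² + 44*(-6)) + (224 - 2381)) = √((480 + 36 - 264) - 2157) = √(252 - 2157) = √(-1905) = I*√1905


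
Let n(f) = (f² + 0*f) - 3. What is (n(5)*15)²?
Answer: 108900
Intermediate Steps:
n(f) = -3 + f² (n(f) = (f² + 0) - 3 = f² - 3 = -3 + f²)
(n(5)*15)² = ((-3 + 5²)*15)² = ((-3 + 25)*15)² = (22*15)² = 330² = 108900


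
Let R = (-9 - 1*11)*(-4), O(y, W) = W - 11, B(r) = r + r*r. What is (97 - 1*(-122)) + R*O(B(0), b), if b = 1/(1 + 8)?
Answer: -5869/9 ≈ -652.11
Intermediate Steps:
b = ⅑ (b = 1/9 = ⅑ ≈ 0.11111)
B(r) = r + r²
O(y, W) = -11 + W
R = 80 (R = (-9 - 11)*(-4) = -20*(-4) = 80)
(97 - 1*(-122)) + R*O(B(0), b) = (97 - 1*(-122)) + 80*(-11 + ⅑) = (97 + 122) + 80*(-98/9) = 219 - 7840/9 = -5869/9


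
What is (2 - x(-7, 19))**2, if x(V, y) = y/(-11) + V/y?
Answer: 732736/43681 ≈ 16.775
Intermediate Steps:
x(V, y) = -y/11 + V/y (x(V, y) = y*(-1/11) + V/y = -y/11 + V/y)
(2 - x(-7, 19))**2 = (2 - (-1/11*19 - 7/19))**2 = (2 - (-19/11 - 7*1/19))**2 = (2 - (-19/11 - 7/19))**2 = (2 - 1*(-438/209))**2 = (2 + 438/209)**2 = (856/209)**2 = 732736/43681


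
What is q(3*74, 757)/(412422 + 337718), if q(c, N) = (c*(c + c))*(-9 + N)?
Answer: 18432216/187535 ≈ 98.287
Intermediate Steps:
q(c, N) = 2*c**2*(-9 + N) (q(c, N) = (c*(2*c))*(-9 + N) = (2*c**2)*(-9 + N) = 2*c**2*(-9 + N))
q(3*74, 757)/(412422 + 337718) = (2*(3*74)**2*(-9 + 757))/(412422 + 337718) = (2*222**2*748)/750140 = (2*49284*748)*(1/750140) = 73728864*(1/750140) = 18432216/187535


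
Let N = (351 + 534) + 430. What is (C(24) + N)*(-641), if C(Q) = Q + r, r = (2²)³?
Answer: -899323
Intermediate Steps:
N = 1315 (N = 885 + 430 = 1315)
r = 64 (r = 4³ = 64)
C(Q) = 64 + Q (C(Q) = Q + 64 = 64 + Q)
(C(24) + N)*(-641) = ((64 + 24) + 1315)*(-641) = (88 + 1315)*(-641) = 1403*(-641) = -899323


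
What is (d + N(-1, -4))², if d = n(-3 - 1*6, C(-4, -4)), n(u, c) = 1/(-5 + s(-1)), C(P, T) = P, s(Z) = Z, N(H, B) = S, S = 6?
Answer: 1225/36 ≈ 34.028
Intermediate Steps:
N(H, B) = 6
n(u, c) = -⅙ (n(u, c) = 1/(-5 - 1) = 1/(-6) = -⅙)
d = -⅙ ≈ -0.16667
(d + N(-1, -4))² = (-⅙ + 6)² = (35/6)² = 1225/36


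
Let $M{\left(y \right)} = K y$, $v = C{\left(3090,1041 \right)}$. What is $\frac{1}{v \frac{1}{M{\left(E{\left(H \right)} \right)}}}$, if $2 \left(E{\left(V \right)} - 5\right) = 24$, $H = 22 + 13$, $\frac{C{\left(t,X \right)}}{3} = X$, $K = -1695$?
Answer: $- \frac{9605}{1041} \approx -9.2267$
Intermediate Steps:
$C{\left(t,X \right)} = 3 X$
$v = 3123$ ($v = 3 \cdot 1041 = 3123$)
$H = 35$
$E{\left(V \right)} = 17$ ($E{\left(V \right)} = 5 + \frac{1}{2} \cdot 24 = 5 + 12 = 17$)
$M{\left(y \right)} = - 1695 y$
$\frac{1}{v \frac{1}{M{\left(E{\left(H \right)} \right)}}} = \frac{1}{3123 \frac{1}{\left(-1695\right) 17}} = \frac{1}{3123 \frac{1}{-28815}} = \frac{1}{3123 \left(- \frac{1}{28815}\right)} = \frac{1}{- \frac{1041}{9605}} = - \frac{9605}{1041}$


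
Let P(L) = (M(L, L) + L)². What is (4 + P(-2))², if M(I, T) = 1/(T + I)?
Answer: 21025/256 ≈ 82.129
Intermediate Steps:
M(I, T) = 1/(I + T)
P(L) = (L + 1/(2*L))² (P(L) = (1/(L + L) + L)² = (1/(2*L) + L)² = (L + 1/(2*L))²)
(4 + P(-2))² = (4 + (-2 + (½)/(-2))²)² = (4 + (-2 + (½)*(-½))²)² = (4 + (-2 - ¼)²)² = (4 + (-9/4)²)² = (4 + 81/16)² = (145/16)² = 21025/256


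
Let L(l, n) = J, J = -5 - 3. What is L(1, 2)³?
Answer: -512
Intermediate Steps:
J = -8
L(l, n) = -8
L(1, 2)³ = (-8)³ = -512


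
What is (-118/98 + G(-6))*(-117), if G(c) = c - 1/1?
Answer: 47034/49 ≈ 959.88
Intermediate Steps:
G(c) = -1 + c (G(c) = c - 1 = -1 + c)
(-118/98 + G(-6))*(-117) = (-118/98 + (-1 - 6))*(-117) = (-118*1/98 - 7)*(-117) = (-59/49 - 7)*(-117) = -402/49*(-117) = 47034/49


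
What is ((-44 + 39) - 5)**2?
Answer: 100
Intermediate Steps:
((-44 + 39) - 5)**2 = (-5 - 5)**2 = (-10)**2 = 100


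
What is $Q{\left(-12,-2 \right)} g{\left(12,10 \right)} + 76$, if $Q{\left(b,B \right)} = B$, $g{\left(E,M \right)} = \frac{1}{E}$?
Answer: $\frac{455}{6} \approx 75.833$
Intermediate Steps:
$Q{\left(-12,-2 \right)} g{\left(12,10 \right)} + 76 = - \frac{2}{12} + 76 = \left(-2\right) \frac{1}{12} + 76 = - \frac{1}{6} + 76 = \frac{455}{6}$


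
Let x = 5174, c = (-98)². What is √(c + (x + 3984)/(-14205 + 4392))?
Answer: √924727014822/9813 ≈ 97.995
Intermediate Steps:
c = 9604
√(c + (x + 3984)/(-14205 + 4392)) = √(9604 + (5174 + 3984)/(-14205 + 4392)) = √(9604 + 9158/(-9813)) = √(9604 + 9158*(-1/9813)) = √(9604 - 9158/9813) = √(94234894/9813) = √924727014822/9813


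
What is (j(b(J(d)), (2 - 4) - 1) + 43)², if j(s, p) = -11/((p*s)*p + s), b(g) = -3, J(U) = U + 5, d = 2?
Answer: 1692601/900 ≈ 1880.7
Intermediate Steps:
J(U) = 5 + U
j(s, p) = -11/(s + s*p²) (j(s, p) = -11/(s*p² + s) = -11/(s + s*p²))
(j(b(J(d)), (2 - 4) - 1) + 43)² = (-11/(-3*(1 + ((2 - 4) - 1)²)) + 43)² = (-11*(-⅓)/(1 + (-2 - 1)²) + 43)² = (-11*(-⅓)/(1 + (-3)²) + 43)² = (-11*(-⅓)/(1 + 9) + 43)² = (-11*(-⅓)/10 + 43)² = (-11*(-⅓)*⅒ + 43)² = (11/30 + 43)² = (1301/30)² = 1692601/900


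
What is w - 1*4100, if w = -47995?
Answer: -52095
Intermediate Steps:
w - 1*4100 = -47995 - 1*4100 = -47995 - 4100 = -52095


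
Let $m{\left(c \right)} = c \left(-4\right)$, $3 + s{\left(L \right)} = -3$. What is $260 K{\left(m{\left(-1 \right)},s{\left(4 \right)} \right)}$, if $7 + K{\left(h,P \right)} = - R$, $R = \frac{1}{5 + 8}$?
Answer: $-1840$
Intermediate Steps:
$s{\left(L \right)} = -6$ ($s{\left(L \right)} = -3 - 3 = -6$)
$R = \frac{1}{13} \approx 0.076923$
$m{\left(c \right)} = - 4 c$
$K{\left(h,P \right)} = - \frac{92}{13}$ ($K{\left(h,P \right)} = -7 - \frac{1}{13} = - \frac{92}{13}$)
$260 K{\left(m{\left(-1 \right)},s{\left(4 \right)} \right)} = 260 \left(- \frac{92}{13}\right) = -1840$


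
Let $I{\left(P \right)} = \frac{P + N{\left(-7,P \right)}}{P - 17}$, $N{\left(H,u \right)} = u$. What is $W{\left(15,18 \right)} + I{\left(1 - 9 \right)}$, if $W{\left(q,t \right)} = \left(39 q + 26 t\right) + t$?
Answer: $\frac{26791}{25} \approx 1071.6$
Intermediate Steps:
$I{\left(P \right)} = \frac{2 P}{-17 + P}$ ($I{\left(P \right)} = \frac{P + P}{P - 17} = \frac{2 P}{-17 + P}$)
$W{\left(q,t \right)} = 27 t + 39 q$ ($W{\left(q,t \right)} = \left(26 t + 39 q\right) + t = 27 t + 39 q$)
$W{\left(15,18 \right)} + I{\left(1 - 9 \right)} = \left(27 \cdot 18 + 39 \cdot 15\right) + \frac{2 \left(1 - 9\right)}{-17 + \left(1 - 9\right)} = \left(486 + 585\right) + 2 \left(-8\right) \frac{1}{-17 - 8} = 1071 + 2 \left(-8\right) \frac{1}{-25} = 1071 + 2 \left(-8\right) \left(- \frac{1}{25}\right) = 1071 + \frac{16}{25} = \frac{26791}{25}$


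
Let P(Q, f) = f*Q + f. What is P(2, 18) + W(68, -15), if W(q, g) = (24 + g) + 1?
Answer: 64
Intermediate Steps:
P(Q, f) = f + Q*f (P(Q, f) = Q*f + f = f + Q*f)
W(q, g) = 25 + g
P(2, 18) + W(68, -15) = 18*(1 + 2) + (25 - 15) = 18*3 + 10 = 54 + 10 = 64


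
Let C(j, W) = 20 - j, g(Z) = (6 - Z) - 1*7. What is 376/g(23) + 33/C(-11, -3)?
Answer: -1358/93 ≈ -14.602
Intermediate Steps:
g(Z) = -1 - Z (g(Z) = (6 - Z) - 7 = -1 - Z)
376/g(23) + 33/C(-11, -3) = 376/(-1 - 1*23) + 33/(20 - 1*(-11)) = 376/(-1 - 23) + 33/(20 + 11) = 376/(-24) + 33/31 = 376*(-1/24) + 33*(1/31) = -47/3 + 33/31 = -1358/93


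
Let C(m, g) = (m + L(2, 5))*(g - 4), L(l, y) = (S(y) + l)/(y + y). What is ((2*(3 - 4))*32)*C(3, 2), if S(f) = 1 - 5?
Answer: 1792/5 ≈ 358.40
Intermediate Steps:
S(f) = -4
L(l, y) = (-4 + l)/(2*y) (L(l, y) = (-4 + l)/(y + y) = (-4 + l)/((2*y)) = (-4 + l)*(1/(2*y)) = (-4 + l)/(2*y))
C(m, g) = (-4 + g)*(-1/5 + m) (C(m, g) = (m + (1/2)*(-4 + 2)/5)*(g - 4) = (m + (1/2)*(1/5)*(-2))*(-4 + g) = (m - 1/5)*(-4 + g) = (-1/5 + m)*(-4 + g) = (-4 + g)*(-1/5 + m))
((2*(3 - 4))*32)*C(3, 2) = ((2*(3 - 4))*32)*(4/5 - 4*3 - 1/5*2 + 2*3) = ((2*(-1))*32)*(4/5 - 12 - 2/5 + 6) = -2*32*(-28/5) = -64*(-28/5) = 1792/5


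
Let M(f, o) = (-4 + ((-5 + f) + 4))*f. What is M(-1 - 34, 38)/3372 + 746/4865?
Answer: 2331628/4101195 ≈ 0.56852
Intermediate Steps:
M(f, o) = f*(-5 + f) (M(f, o) = (-4 + (-1 + f))*f = (-5 + f)*f = f*(-5 + f))
M(-1 - 34, 38)/3372 + 746/4865 = ((-1 - 34)*(-5 + (-1 - 34)))/3372 + 746/4865 = -35*(-5 - 35)*(1/3372) + 746*(1/4865) = -35*(-40)*(1/3372) + 746/4865 = 1400*(1/3372) + 746/4865 = 350/843 + 746/4865 = 2331628/4101195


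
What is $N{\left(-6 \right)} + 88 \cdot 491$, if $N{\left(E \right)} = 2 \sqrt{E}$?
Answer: $43208 + 2 i \sqrt{6} \approx 43208.0 + 4.899 i$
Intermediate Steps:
$N{\left(-6 \right)} + 88 \cdot 491 = 2 \sqrt{-6} + 88 \cdot 491 = 2 i \sqrt{6} + 43208 = 43208 + 2 i \sqrt{6}$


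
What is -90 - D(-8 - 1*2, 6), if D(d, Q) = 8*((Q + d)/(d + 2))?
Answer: -94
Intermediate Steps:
D(d, Q) = 8*(Q + d)/(2 + d) (D(d, Q) = 8*((Q + d)/(2 + d)) = 8*(Q + d)/(2 + d))
-90 - D(-8 - 1*2, 6) = -90 - 8*(6 + (-8 - 1*2))/(2 + (-8 - 1*2)) = -90 - 8*(6 + (-8 - 2))/(2 + (-8 - 2)) = -90 - 8*(6 - 10)/(2 - 10) = -90 - 8*(-4)/(-8) = -90 - 8*(-1)*(-4)/8 = -90 - 1*4 = -90 - 4 = -94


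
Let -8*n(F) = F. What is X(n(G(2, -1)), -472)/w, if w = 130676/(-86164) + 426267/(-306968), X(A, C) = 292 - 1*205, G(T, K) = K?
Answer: -44252199912/1477735003 ≈ -29.946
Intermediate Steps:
n(F) = -F/8
X(A, C) = 87 (X(A, C) = 292 - 205 = 87)
w = -1477735003/508645976 (w = 130676*(-1/86164) + 426267*(-1/306968) = -2513/1657 - 426267/306968 = -1477735003/508645976 ≈ -2.9052)
X(n(G(2, -1)), -472)/w = 87/(-1477735003/508645976) = 87*(-508645976/1477735003) = -44252199912/1477735003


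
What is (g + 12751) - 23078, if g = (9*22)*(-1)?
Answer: -10525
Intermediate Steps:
g = -198 (g = 198*(-1) = -198)
(g + 12751) - 23078 = (-198 + 12751) - 23078 = 12553 - 23078 = -10525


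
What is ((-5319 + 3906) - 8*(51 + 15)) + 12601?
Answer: 10660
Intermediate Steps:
((-5319 + 3906) - 8*(51 + 15)) + 12601 = (-1413 - 8*66) + 12601 = (-1413 - 528) + 12601 = -1941 + 12601 = 10660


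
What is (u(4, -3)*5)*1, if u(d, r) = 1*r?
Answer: -15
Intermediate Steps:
u(d, r) = r
(u(4, -3)*5)*1 = -3*5*1 = -15*1 = -15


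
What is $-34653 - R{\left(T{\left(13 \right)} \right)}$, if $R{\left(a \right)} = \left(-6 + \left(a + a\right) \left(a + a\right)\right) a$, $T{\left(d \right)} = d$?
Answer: $-43363$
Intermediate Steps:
$R{\left(a \right)} = a \left(-6 + 4 a^{2}\right)$ ($R{\left(a \right)} = \left(-6 + 2 a 2 a\right) a = \left(-6 + 4 a^{2}\right) a = a \left(-6 + 4 a^{2}\right)$)
$-34653 - R{\left(T{\left(13 \right)} \right)} = -34653 - \left(\left(-6\right) 13 + 4 \cdot 13^{3}\right) = -34653 - \left(-78 + 4 \cdot 2197\right) = -34653 - \left(-78 + 8788\right) = -34653 - 8710 = -43363$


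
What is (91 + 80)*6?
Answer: 1026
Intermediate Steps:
(91 + 80)*6 = 171*6 = 1026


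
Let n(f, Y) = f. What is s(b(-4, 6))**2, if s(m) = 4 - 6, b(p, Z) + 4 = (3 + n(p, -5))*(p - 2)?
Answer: 4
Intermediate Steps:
b(p, Z) = -4 + (-2 + p)*(3 + p) (b(p, Z) = -4 + (3 + p)*(p - 2) = -4 + (3 + p)*(-2 + p) = -4 + (-2 + p)*(3 + p))
s(m) = -2
s(b(-4, 6))**2 = (-2)**2 = 4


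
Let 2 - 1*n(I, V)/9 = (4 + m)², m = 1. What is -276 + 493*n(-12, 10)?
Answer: -102327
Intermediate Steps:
n(I, V) = -207 (n(I, V) = 18 - 9*(4 + 1)² = 18 - 9*5² = 18 - 9*25 = 18 - 225 = -207)
-276 + 493*n(-12, 10) = -276 + 493*(-207) = -276 - 102051 = -102327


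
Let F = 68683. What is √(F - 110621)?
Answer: I*√41938 ≈ 204.79*I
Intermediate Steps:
√(F - 110621) = √(68683 - 110621) = √(-41938) = I*√41938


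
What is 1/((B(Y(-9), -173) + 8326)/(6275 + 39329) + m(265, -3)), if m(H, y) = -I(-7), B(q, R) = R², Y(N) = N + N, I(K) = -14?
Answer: 45604/676711 ≈ 0.067391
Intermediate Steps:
Y(N) = 2*N
m(H, y) = 14 (m(H, y) = -1*(-14) = 14)
1/((B(Y(-9), -173) + 8326)/(6275 + 39329) + m(265, -3)) = 1/(((-173)² + 8326)/(6275 + 39329) + 14) = 1/((29929 + 8326)/45604 + 14) = 1/(38255*(1/45604) + 14) = 1/(38255/45604 + 14) = 1/(676711/45604) = 45604/676711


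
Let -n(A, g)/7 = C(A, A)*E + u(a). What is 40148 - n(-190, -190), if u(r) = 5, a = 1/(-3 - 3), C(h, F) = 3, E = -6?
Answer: 40057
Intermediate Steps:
a = -1/6 (a = 1/(-6) = -1/6 ≈ -0.16667)
n(A, g) = 91 (n(A, g) = -7*(3*(-6) + 5) = -7*(-18 + 5) = -7*(-13) = 91)
40148 - n(-190, -190) = 40148 - 1*91 = 40148 - 91 = 40057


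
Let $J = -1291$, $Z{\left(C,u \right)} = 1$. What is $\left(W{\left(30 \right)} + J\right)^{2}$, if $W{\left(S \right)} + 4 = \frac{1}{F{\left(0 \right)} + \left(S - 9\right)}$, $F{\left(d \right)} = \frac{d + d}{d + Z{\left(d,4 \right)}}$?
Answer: $\frac{739513636}{441} \approx 1.6769 \cdot 10^{6}$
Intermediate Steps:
$F{\left(d \right)} = \frac{2 d}{1 + d}$ ($F{\left(d \right)} = \frac{d + d}{d + 1} = \frac{2 d}{1 + d}$)
$W{\left(S \right)} = -4 + \frac{1}{-9 + S}$ ($W{\left(S \right)} = -4 + \frac{1}{2 \cdot 0 \frac{1}{1 + 0} + \left(S - 9\right)} = -4 + \frac{1}{2 \cdot 0 \cdot 1^{-1} + \left(-9 + S\right)} = -4 + \frac{1}{2 \cdot 0 \cdot 1 + \left(-9 + S\right)} = -4 + \frac{1}{0 + \left(-9 + S\right)} = -4 + \frac{1}{-9 + S}$)
$\left(W{\left(30 \right)} + J\right)^{2} = \left(\frac{37 - 120}{-9 + 30} - 1291\right)^{2} = \left(\frac{37 - 120}{21} - 1291\right)^{2} = \left(\frac{1}{21} \left(-83\right) - 1291\right)^{2} = \left(- \frac{83}{21} - 1291\right)^{2} = \left(- \frac{27194}{21}\right)^{2} = \frac{739513636}{441}$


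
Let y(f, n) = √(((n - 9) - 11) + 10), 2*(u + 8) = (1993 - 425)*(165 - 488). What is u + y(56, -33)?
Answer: -253240 + I*√43 ≈ -2.5324e+5 + 6.5574*I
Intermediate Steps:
u = -253240 (u = -8 + ((1993 - 425)*(165 - 488))/2 = -8 + (1568*(-323))/2 = -8 + (½)*(-506464) = -8 - 253232 = -253240)
y(f, n) = √(-10 + n) (y(f, n) = √(((-9 + n) - 11) + 10) = √((-20 + n) + 10) = √(-10 + n))
u + y(56, -33) = -253240 + √(-10 - 33) = -253240 + √(-43) = -253240 + I*√43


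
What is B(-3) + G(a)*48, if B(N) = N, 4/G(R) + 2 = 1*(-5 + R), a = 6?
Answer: -195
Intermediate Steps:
G(R) = 4/(-7 + R) (G(R) = 4/(-2 + 1*(-5 + R)) = 4/(-2 + (-5 + R)) = 4/(-7 + R))
B(-3) + G(a)*48 = -3 + (4/(-7 + 6))*48 = -3 + (4/(-1))*48 = -3 + (4*(-1))*48 = -3 - 4*48 = -3 - 192 = -195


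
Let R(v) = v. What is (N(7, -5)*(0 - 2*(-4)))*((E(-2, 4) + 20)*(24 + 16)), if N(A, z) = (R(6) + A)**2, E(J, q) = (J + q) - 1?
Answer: 1135680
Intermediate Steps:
E(J, q) = -1 + J + q
N(A, z) = (6 + A)**2
(N(7, -5)*(0 - 2*(-4)))*((E(-2, 4) + 20)*(24 + 16)) = ((6 + 7)**2*(0 - 2*(-4)))*(((-1 - 2 + 4) + 20)*(24 + 16)) = (13**2*(0 + 8))*((1 + 20)*40) = (169*8)*(21*40) = 1352*840 = 1135680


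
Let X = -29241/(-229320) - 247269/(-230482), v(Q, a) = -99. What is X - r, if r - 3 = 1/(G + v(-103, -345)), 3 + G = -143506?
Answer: -3387851535137/1882508983810 ≈ -1.7996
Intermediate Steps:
G = -143509 (G = -3 - 143506 = -143509)
X = 503517867/419477240 (X = -29241*(-1/229320) - 247269*(-1/230482) = 3249/25480 + 247269/230482 = 503517867/419477240 ≈ 1.2003)
r = 430823/143608 (r = 3 + 1/(-143509 - 99) = 3 + 1/(-143608) = 3 - 1/143608 = 430823/143608 ≈ 3.0000)
X - r = 503517867/419477240 - 1*430823/143608 = 503517867/419477240 - 430823/143608 = -3387851535137/1882508983810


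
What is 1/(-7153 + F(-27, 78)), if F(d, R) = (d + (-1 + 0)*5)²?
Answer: -1/6129 ≈ -0.00016316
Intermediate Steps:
F(d, R) = (-5 + d)² (F(d, R) = (d - 1*5)² = (d - 5)² = (-5 + d)²)
1/(-7153 + F(-27, 78)) = 1/(-7153 + (-5 - 27)²) = 1/(-7153 + (-32)²) = 1/(-7153 + 1024) = 1/(-6129) = -1/6129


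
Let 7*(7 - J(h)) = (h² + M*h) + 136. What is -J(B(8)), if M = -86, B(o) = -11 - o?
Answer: 2082/7 ≈ 297.43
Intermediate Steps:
J(h) = -87/7 - h²/7 + 86*h/7 (J(h) = 7 - ((h² - 86*h) + 136)/7 = 7 - (136 + h² - 86*h)/7 = 7 + (-136/7 - h²/7 + 86*h/7) = -87/7 - h²/7 + 86*h/7)
-J(B(8)) = -(-87/7 - (-11 - 1*8)²/7 + 86*(-11 - 1*8)/7) = -(-87/7 - (-11 - 8)²/7 + 86*(-11 - 8)/7) = -(-87/7 - ⅐*(-19)² + (86/7)*(-19)) = -(-87/7 - ⅐*361 - 1634/7) = -(-87/7 - 361/7 - 1634/7) = -1*(-2082/7) = 2082/7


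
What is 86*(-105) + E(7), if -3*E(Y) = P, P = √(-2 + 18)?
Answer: -27094/3 ≈ -9031.3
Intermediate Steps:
P = 4 (P = √16 = 4)
E(Y) = -4/3 (E(Y) = -⅓*4 = -4/3)
86*(-105) + E(7) = 86*(-105) - 4/3 = -9030 - 4/3 = -27094/3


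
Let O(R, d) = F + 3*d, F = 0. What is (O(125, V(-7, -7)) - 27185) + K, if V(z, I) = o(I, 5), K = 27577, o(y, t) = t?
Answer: 407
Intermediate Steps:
V(z, I) = 5
O(R, d) = 3*d (O(R, d) = 0 + 3*d = 3*d)
(O(125, V(-7, -7)) - 27185) + K = (3*5 - 27185) + 27577 = (15 - 27185) + 27577 = -27170 + 27577 = 407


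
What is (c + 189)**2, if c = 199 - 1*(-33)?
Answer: 177241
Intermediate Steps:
c = 232 (c = 199 + 33 = 232)
(c + 189)**2 = (232 + 189)**2 = 421**2 = 177241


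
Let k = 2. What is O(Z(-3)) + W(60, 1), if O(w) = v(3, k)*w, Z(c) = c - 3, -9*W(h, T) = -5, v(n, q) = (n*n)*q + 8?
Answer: -1399/9 ≈ -155.44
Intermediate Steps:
v(n, q) = 8 + q*n² (v(n, q) = n²*q + 8 = q*n² + 8 = 8 + q*n²)
W(h, T) = 5/9 (W(h, T) = -⅑*(-5) = 5/9)
Z(c) = -3 + c
O(w) = 26*w (O(w) = (8 + 2*3²)*w = (8 + 2*9)*w = (8 + 18)*w = 26*w)
O(Z(-3)) + W(60, 1) = 26*(-3 - 3) + 5/9 = 26*(-6) + 5/9 = -156 + 5/9 = -1399/9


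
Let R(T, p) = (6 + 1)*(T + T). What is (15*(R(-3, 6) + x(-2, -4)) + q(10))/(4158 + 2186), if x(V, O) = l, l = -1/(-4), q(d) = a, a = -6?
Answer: -2529/25376 ≈ -0.099661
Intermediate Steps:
R(T, p) = 14*T (R(T, p) = 7*(2*T) = 14*T)
q(d) = -6
l = ¼ (l = -1*(-¼) = ¼ ≈ 0.25000)
x(V, O) = ¼
(15*(R(-3, 6) + x(-2, -4)) + q(10))/(4158 + 2186) = (15*(14*(-3) + ¼) - 6)/(4158 + 2186) = (15*(-42 + ¼) - 6)/6344 = (15*(-167/4) - 6)*(1/6344) = (-2505/4 - 6)*(1/6344) = -2529/4*1/6344 = -2529/25376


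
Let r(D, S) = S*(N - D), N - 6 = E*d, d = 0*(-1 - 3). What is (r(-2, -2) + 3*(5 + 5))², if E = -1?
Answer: 196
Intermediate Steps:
d = 0 (d = 0*(-4) = 0)
N = 6 (N = 6 - 1*0 = 6 + 0 = 6)
r(D, S) = S*(6 - D)
(r(-2, -2) + 3*(5 + 5))² = (-2*(6 - 1*(-2)) + 3*(5 + 5))² = (-2*(6 + 2) + 3*10)² = (-2*8 + 30)² = (-16 + 30)² = 14² = 196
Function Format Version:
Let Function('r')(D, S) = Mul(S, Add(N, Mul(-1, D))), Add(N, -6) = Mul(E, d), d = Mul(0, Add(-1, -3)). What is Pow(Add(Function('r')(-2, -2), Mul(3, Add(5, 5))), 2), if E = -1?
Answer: 196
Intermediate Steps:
d = 0 (d = Mul(0, -4) = 0)
N = 6 (N = Add(6, Mul(-1, 0)) = Add(6, 0) = 6)
Function('r')(D, S) = Mul(S, Add(6, Mul(-1, D)))
Pow(Add(Function('r')(-2, -2), Mul(3, Add(5, 5))), 2) = Pow(Add(Mul(-2, Add(6, Mul(-1, -2))), Mul(3, Add(5, 5))), 2) = Pow(Add(Mul(-2, Add(6, 2)), Mul(3, 10)), 2) = Pow(Add(Mul(-2, 8), 30), 2) = Pow(Add(-16, 30), 2) = Pow(14, 2) = 196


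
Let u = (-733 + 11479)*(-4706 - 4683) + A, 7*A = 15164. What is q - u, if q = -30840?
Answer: 706028314/7 ≈ 1.0086e+8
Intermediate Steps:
A = 15164/7 (A = (1/7)*15164 = 15164/7 ≈ 2166.3)
u = -706244194/7 (u = (-733 + 11479)*(-4706 - 4683) + 15164/7 = 10746*(-9389) + 15164/7 = -100894194 + 15164/7 = -706244194/7 ≈ -1.0089e+8)
q - u = -30840 - 1*(-706244194/7) = -30840 + 706244194/7 = 706028314/7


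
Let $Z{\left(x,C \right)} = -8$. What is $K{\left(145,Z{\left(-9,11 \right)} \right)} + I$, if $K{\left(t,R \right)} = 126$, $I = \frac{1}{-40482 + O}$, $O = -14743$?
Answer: $\frac{6958349}{55225} \approx 126.0$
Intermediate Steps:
$I = - \frac{1}{55225}$ ($I = \frac{1}{-40482 - 14743} = \frac{1}{-55225} = - \frac{1}{55225} \approx -1.8108 \cdot 10^{-5}$)
$K{\left(145,Z{\left(-9,11 \right)} \right)} + I = 126 - \frac{1}{55225} = \frac{6958349}{55225}$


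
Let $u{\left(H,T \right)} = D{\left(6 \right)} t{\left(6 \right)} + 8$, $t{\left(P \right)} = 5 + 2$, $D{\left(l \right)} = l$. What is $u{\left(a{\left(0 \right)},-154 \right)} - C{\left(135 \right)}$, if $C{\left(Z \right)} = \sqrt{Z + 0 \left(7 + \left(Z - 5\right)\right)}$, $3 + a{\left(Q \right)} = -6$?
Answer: $50 - 3 \sqrt{15} \approx 38.381$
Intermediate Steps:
$t{\left(P \right)} = 7$
$a{\left(Q \right)} = -9$ ($a{\left(Q \right)} = -3 - 6 = -9$)
$C{\left(Z \right)} = \sqrt{Z}$ ($C{\left(Z \right)} = \sqrt{Z + 0 \left(7 + \left(-5 + Z\right)\right)} = \sqrt{Z + 0 \left(2 + Z\right)} = \sqrt{Z + 0} = \sqrt{Z}$)
$u{\left(H,T \right)} = 50$ ($u{\left(H,T \right)} = 6 \cdot 7 + 8 = 42 + 8 = 50$)
$u{\left(a{\left(0 \right)},-154 \right)} - C{\left(135 \right)} = 50 - \sqrt{135} = 50 - 3 \sqrt{15}$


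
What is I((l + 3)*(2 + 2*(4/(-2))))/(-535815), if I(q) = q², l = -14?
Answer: -484/535815 ≈ -0.00090330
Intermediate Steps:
I((l + 3)*(2 + 2*(4/(-2))))/(-535815) = ((-14 + 3)*(2 + 2*(4/(-2))))²/(-535815) = (-11*(2 + 2*(4*(-½))))²*(-1/535815) = (-11*(2 + 2*(-2)))²*(-1/535815) = (-11*(2 - 4))²*(-1/535815) = (-11*(-2))²*(-1/535815) = 22²*(-1/535815) = 484*(-1/535815) = -484/535815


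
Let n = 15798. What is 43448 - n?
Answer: 27650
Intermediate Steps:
43448 - n = 43448 - 1*15798 = 43448 - 15798 = 27650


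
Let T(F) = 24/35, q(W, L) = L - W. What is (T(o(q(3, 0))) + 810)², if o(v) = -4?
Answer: 805083876/1225 ≈ 6.5721e+5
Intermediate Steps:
T(F) = 24/35 (T(F) = 24*(1/35) = 24/35)
(T(o(q(3, 0))) + 810)² = (24/35 + 810)² = (28374/35)² = 805083876/1225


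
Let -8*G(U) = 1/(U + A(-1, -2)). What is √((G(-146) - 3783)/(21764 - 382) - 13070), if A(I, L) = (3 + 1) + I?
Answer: I*√488776349119186843/6115252 ≈ 114.32*I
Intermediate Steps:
A(I, L) = 4 + I
G(U) = -1/(8*(3 + U)) (G(U) = -1/(8*(U + (4 - 1))) = -1/(8*(U + 3)) = -1/(8*(3 + U)))
√((G(-146) - 3783)/(21764 - 382) - 13070) = √((-1/(24 + 8*(-146)) - 3783)/(21764 - 382) - 13070) = √((-1/(24 - 1168) - 3783)/21382 - 13070) = √((-1/(-1144) - 3783)*(1/21382) - 13070) = √((-1*(-1/1144) - 3783)*(1/21382) - 13070) = √((1/1144 - 3783)*(1/21382) - 13070) = √(-4327751/1144*1/21382 - 13070) = √(-4327751/24461008 - 13070) = √(-319709702311/24461008) = I*√488776349119186843/6115252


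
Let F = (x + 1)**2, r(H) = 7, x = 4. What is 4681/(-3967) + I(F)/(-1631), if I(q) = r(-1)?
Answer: -1094640/924311 ≈ -1.1843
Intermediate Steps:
F = 25 (F = (4 + 1)**2 = 5**2 = 25)
I(q) = 7
4681/(-3967) + I(F)/(-1631) = 4681/(-3967) + 7/(-1631) = 4681*(-1/3967) + 7*(-1/1631) = -4681/3967 - 1/233 = -1094640/924311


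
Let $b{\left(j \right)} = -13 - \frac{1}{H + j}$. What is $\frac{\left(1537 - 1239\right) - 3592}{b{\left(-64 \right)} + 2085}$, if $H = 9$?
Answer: $- \frac{60390}{37987} \approx -1.5898$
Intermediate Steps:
$b{\left(j \right)} = -13 - \frac{1}{9 + j}$
$\frac{\left(1537 - 1239\right) - 3592}{b{\left(-64 \right)} + 2085} = \frac{\left(1537 - 1239\right) - 3592}{\frac{-118 - -832}{9 - 64} + 2085} = \frac{\left(1537 - 1239\right) - 3592}{\frac{-118 + 832}{-55} + 2085} = \frac{298 - 3592}{\left(- \frac{1}{55}\right) 714 + 2085} = - \frac{3294}{- \frac{714}{55} + 2085} = - \frac{3294}{\frac{113961}{55}} = \left(-3294\right) \frac{55}{113961} = - \frac{60390}{37987}$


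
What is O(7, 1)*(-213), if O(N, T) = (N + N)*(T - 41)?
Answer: 119280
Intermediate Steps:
O(N, T) = 2*N*(-41 + T) (O(N, T) = (2*N)*(-41 + T) = 2*N*(-41 + T))
O(7, 1)*(-213) = (2*7*(-41 + 1))*(-213) = (2*7*(-40))*(-213) = -560*(-213) = 119280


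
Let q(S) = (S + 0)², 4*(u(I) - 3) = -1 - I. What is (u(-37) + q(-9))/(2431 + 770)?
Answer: 31/1067 ≈ 0.029053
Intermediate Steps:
u(I) = 11/4 - I/4 (u(I) = 3 + (-1 - I)/4 = 3 + (-¼ - I/4) = 11/4 - I/4)
q(S) = S²
(u(-37) + q(-9))/(2431 + 770) = ((11/4 - ¼*(-37)) + (-9)²)/(2431 + 770) = ((11/4 + 37/4) + 81)/3201 = (12 + 81)*(1/3201) = 93*(1/3201) = 31/1067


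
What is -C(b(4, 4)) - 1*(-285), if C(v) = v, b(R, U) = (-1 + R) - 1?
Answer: 283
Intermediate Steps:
b(R, U) = -2 + R
-C(b(4, 4)) - 1*(-285) = -(-2 + 4) - 1*(-285) = -1*2 + 285 = -2 + 285 = 283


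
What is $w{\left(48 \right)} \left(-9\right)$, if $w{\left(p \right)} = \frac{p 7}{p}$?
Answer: $-63$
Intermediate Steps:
$w{\left(p \right)} = 7$ ($w{\left(p \right)} = \frac{7 p}{p} = 7$)
$w{\left(48 \right)} \left(-9\right) = 7 \left(-9\right) = -63$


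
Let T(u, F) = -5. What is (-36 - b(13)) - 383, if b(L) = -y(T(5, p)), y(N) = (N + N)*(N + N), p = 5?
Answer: -319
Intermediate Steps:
y(N) = 4*N**2 (y(N) = (2*N)*(2*N) = 4*N**2)
b(L) = -100 (b(L) = -4*(-5)**2 = -4*25 = -1*100 = -100)
(-36 - b(13)) - 383 = (-36 - 1*(-100)) - 383 = (-36 + 100) - 383 = 64 - 383 = -319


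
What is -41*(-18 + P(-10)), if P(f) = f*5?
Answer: 2788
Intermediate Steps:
P(f) = 5*f
-41*(-18 + P(-10)) = -41*(-18 + 5*(-10)) = -41*(-18 - 50) = -41*(-68) = 2788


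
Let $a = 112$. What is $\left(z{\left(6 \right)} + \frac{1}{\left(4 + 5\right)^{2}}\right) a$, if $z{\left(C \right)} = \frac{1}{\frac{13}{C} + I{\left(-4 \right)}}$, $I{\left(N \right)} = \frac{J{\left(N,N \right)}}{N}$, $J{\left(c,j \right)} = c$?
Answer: $\frac{56560}{1539} \approx 36.751$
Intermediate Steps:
$I{\left(N \right)} = 1$ ($I{\left(N \right)} = \frac{N}{N} = 1$)
$z{\left(C \right)} = \frac{1}{1 + \frac{13}{C}}$ ($z{\left(C \right)} = \frac{1}{\frac{13}{C} + 1} = \frac{1}{1 + \frac{13}{C}}$)
$\left(z{\left(6 \right)} + \frac{1}{\left(4 + 5\right)^{2}}\right) a = \left(\frac{6}{13 + 6} + \frac{1}{\left(4 + 5\right)^{2}}\right) 112 = \left(\frac{6}{19} + \frac{1}{9^{2}}\right) 112 = \left(6 \cdot \frac{1}{19} + \frac{1}{81}\right) 112 = \left(\frac{6}{19} + \frac{1}{81}\right) 112 = \frac{505}{1539} \cdot 112 = \frac{56560}{1539}$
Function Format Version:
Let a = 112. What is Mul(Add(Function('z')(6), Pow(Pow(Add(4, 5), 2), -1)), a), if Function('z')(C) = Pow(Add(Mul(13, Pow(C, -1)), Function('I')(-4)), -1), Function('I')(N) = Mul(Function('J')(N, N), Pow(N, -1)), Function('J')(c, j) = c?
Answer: Rational(56560, 1539) ≈ 36.751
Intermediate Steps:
Function('I')(N) = 1 (Function('I')(N) = Mul(N, Pow(N, -1)) = 1)
Function('z')(C) = Pow(Add(1, Mul(13, Pow(C, -1))), -1) (Function('z')(C) = Pow(Add(Mul(13, Pow(C, -1)), 1), -1) = Pow(Add(1, Mul(13, Pow(C, -1))), -1))
Mul(Add(Function('z')(6), Pow(Pow(Add(4, 5), 2), -1)), a) = Mul(Add(Mul(6, Pow(Add(13, 6), -1)), Pow(Pow(Add(4, 5), 2), -1)), 112) = Mul(Add(Mul(6, Pow(19, -1)), Pow(Pow(9, 2), -1)), 112) = Mul(Add(Mul(6, Rational(1, 19)), Pow(81, -1)), 112) = Mul(Add(Rational(6, 19), Rational(1, 81)), 112) = Mul(Rational(505, 1539), 112) = Rational(56560, 1539)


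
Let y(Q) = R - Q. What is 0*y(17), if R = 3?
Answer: 0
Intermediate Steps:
y(Q) = 3 - Q
0*y(17) = 0*(3 - 1*17) = 0*(3 - 17) = 0*(-14) = 0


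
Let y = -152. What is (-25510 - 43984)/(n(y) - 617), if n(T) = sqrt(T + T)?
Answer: 42877798/380993 + 277976*I*sqrt(19)/380993 ≈ 112.54 + 3.1803*I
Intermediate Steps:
n(T) = sqrt(2)*sqrt(T) (n(T) = sqrt(2*T) = sqrt(2)*sqrt(T))
(-25510 - 43984)/(n(y) - 617) = (-25510 - 43984)/(sqrt(2)*sqrt(-152) - 617) = -69494/(sqrt(2)*(2*I*sqrt(38)) - 617) = -69494/(4*I*sqrt(19) - 617) = -69494/(-617 + 4*I*sqrt(19))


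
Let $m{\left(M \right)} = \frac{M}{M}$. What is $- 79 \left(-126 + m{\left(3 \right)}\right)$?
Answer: $9875$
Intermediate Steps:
$m{\left(M \right)} = 1$
$- 79 \left(-126 + m{\left(3 \right)}\right) = - 79 \left(-126 + 1\right) = \left(-79\right) \left(-125\right) = 9875$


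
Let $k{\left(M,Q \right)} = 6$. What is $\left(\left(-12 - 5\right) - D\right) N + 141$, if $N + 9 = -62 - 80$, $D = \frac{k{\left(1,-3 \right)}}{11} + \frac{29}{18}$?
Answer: $\frac{600661}{198} \approx 3033.6$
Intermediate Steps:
$D = \frac{427}{198}$ ($D = \frac{6}{11} + \frac{29}{18} = \frac{427}{198} \approx 2.1566$)
$N = -151$ ($N = -9 - 142 = -151$)
$\left(\left(-12 - 5\right) - D\right) N + 141 = \left(\left(-12 - 5\right) - \frac{427}{198}\right) \left(-151\right) + 141 = \left(-17 - \frac{427}{198}\right) \left(-151\right) + 141 = \left(- \frac{3793}{198}\right) \left(-151\right) + 141 = \frac{572743}{198} + 141 = \frac{600661}{198}$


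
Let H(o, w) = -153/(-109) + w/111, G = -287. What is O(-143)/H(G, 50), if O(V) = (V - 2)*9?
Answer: -15789195/22433 ≈ -703.84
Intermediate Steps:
O(V) = -18 + 9*V (O(V) = (-2 + V)*9 = -18 + 9*V)
H(o, w) = 153/109 + w/111 (H(o, w) = -153*(-1/109) + w*(1/111) = 153/109 + w/111)
O(-143)/H(G, 50) = (-18 + 9*(-143))/(153/109 + (1/111)*50) = (-18 - 1287)/(153/109 + 50/111) = -1305/22433/12099 = -1305*12099/22433 = -15789195/22433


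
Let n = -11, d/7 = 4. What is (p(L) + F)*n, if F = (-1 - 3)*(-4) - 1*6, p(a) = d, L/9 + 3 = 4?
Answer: -418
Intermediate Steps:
L = 9 (L = -27 + 9*4 = -27 + 36 = 9)
d = 28 (d = 7*4 = 28)
p(a) = 28
F = 10 (F = -4*(-4) - 6 = 16 - 6 = 10)
(p(L) + F)*n = (28 + 10)*(-11) = 38*(-11) = -418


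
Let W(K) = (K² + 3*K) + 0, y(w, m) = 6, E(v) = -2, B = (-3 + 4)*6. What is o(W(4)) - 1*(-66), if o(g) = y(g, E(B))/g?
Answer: 927/14 ≈ 66.214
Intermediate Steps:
B = 6 (B = 1*6 = 6)
W(K) = K² + 3*K
o(g) = 6/g
o(W(4)) - 1*(-66) = 6/((4*(3 + 4))) - 1*(-66) = 6/((4*7)) + 66 = 6/28 + 66 = 6*(1/28) + 66 = 3/14 + 66 = 927/14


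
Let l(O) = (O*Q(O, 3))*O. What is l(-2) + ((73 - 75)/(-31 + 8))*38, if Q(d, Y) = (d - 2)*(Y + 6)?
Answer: -3236/23 ≈ -140.70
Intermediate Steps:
Q(d, Y) = (-2 + d)*(6 + Y)
l(O) = O²*(-18 + 9*O) (l(O) = (O*(-12 - 2*3 + 6*O + 3*O))*O = (O*(-12 - 6 + 6*O + 3*O))*O = (O*(-18 + 9*O))*O = O²*(-18 + 9*O))
l(-2) + ((73 - 75)/(-31 + 8))*38 = 9*(-2)²*(-2 - 2) + ((73 - 75)/(-31 + 8))*38 = 9*4*(-4) - 2/(-23)*38 = -144 - 2*(-1/23)*38 = -144 + (2/23)*38 = -144 + 76/23 = -3236/23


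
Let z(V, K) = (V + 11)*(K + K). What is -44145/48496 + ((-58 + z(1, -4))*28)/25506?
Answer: -667538561/618469488 ≈ -1.0793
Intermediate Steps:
z(V, K) = 2*K*(11 + V) (z(V, K) = (11 + V)*(2*K) = 2*K*(11 + V))
-44145/48496 + ((-58 + z(1, -4))*28)/25506 = -44145/48496 + ((-58 + 2*(-4)*(11 + 1))*28)/25506 = -44145*1/48496 + ((-58 + 2*(-4)*12)*28)*(1/25506) = -44145/48496 + ((-58 - 96)*28)*(1/25506) = -44145/48496 - 154*28*(1/25506) = -44145/48496 - 4312*1/25506 = -44145/48496 - 2156/12753 = -667538561/618469488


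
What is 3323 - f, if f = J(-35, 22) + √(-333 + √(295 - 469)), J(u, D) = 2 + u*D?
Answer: 4091 - √(-333 + I*√174) ≈ 4090.6 - 18.252*I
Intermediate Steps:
J(u, D) = 2 + D*u
f = -768 + √(-333 + I*√174) (f = (2 + 22*(-35)) + √(-333 + √(295 - 469)) = (2 - 770) + √(-333 + √(-174)) = -768 + √(-333 + I*√174) ≈ -767.64 + 18.252*I)
3323 - f = 3323 - (-768 + √(-333 + I*√174)) = 3323 + (768 - √(-333 + I*√174)) = 4091 - √(-333 + I*√174)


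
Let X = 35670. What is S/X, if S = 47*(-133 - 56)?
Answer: -2961/11890 ≈ -0.24903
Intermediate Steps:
S = -8883 (S = 47*(-189) = -8883)
S/X = -8883/35670 = -8883*1/35670 = -2961/11890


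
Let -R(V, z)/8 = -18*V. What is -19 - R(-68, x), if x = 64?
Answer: 9773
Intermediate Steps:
R(V, z) = 144*V (R(V, z) = -(-144)*V = 144*V)
-19 - R(-68, x) = -19 - 144*(-68) = -19 - 1*(-9792) = -19 + 9792 = 9773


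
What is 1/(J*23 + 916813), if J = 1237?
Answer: 1/945264 ≈ 1.0579e-6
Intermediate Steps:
1/(J*23 + 916813) = 1/(1237*23 + 916813) = 1/(28451 + 916813) = 1/945264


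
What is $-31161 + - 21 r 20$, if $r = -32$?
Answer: $-17721$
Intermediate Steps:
$-31161 + - 21 r 20 = -31161 + \left(-21\right) \left(-32\right) 20 = -31161 + 672 \cdot 20 = -31161 + 13440 = -17721$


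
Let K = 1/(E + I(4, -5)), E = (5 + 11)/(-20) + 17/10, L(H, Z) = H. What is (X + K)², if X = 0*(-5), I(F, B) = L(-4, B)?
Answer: 100/961 ≈ 0.10406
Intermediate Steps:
E = 9/10 (E = 16*(-1/20) + 17*(⅒) = -⅘ + 17/10 = 9/10 ≈ 0.90000)
I(F, B) = -4
X = 0
K = -10/31 (K = 1/(9/10 - 4) = 1/(-31/10) = -10/31 ≈ -0.32258)
(X + K)² = (0 - 10/31)² = (-10/31)² = 100/961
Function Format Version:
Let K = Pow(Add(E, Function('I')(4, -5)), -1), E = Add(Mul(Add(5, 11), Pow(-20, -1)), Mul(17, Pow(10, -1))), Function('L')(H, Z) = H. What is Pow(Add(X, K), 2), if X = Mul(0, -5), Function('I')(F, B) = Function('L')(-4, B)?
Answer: Rational(100, 961) ≈ 0.10406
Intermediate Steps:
E = Rational(9, 10) (E = Add(Mul(16, Rational(-1, 20)), Mul(17, Rational(1, 10))) = Add(Rational(-4, 5), Rational(17, 10)) = Rational(9, 10) ≈ 0.90000)
Function('I')(F, B) = -4
X = 0
K = Rational(-10, 31) (K = Pow(Add(Rational(9, 10), -4), -1) = Pow(Rational(-31, 10), -1) = Rational(-10, 31) ≈ -0.32258)
Pow(Add(X, K), 2) = Pow(Add(0, Rational(-10, 31)), 2) = Pow(Rational(-10, 31), 2) = Rational(100, 961)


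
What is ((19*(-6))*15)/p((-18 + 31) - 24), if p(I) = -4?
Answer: 855/2 ≈ 427.50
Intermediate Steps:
((19*(-6))*15)/p((-18 + 31) - 24) = ((19*(-6))*15)/(-4) = -114*15*(-¼) = -1710*(-¼) = 855/2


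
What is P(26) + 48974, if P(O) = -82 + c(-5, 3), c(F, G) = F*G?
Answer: 48877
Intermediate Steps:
P(O) = -97 (P(O) = -82 - 5*3 = -82 - 15 = -97)
P(26) + 48974 = -97 + 48974 = 48877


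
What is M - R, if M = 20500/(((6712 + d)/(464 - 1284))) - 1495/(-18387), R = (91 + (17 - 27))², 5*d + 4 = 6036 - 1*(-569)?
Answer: -2130091387844/246146769 ≈ -8653.8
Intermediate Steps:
d = 6601/5 (d = -⅘ + (6036 - 1*(-569))/5 = -⅘ + (6036 + 569)/5 = -⅘ + (⅕)*6605 = -⅘ + 1321 = 6601/5 ≈ 1320.2)
R = 6561 (R = (91 - 10)² = 81² = 6561)
M = -515122436435/246146769 (M = 20500/(((6712 + 6601/5)/(464 - 1284))) - 1495/(-18387) = 20500/(((40161/5)/(-820))) - 1495*(-1/18387) = 20500/(((40161/5)*(-1/820))) + 1495/18387 = 20500/(-40161/4100) + 1495/18387 = 20500*(-4100/40161) + 1495/18387 = -84050000/40161 + 1495/18387 = -515122436435/246146769 ≈ -2092.7)
M - R = -515122436435/246146769 - 1*6561 = -515122436435/246146769 - 6561 = -2130091387844/246146769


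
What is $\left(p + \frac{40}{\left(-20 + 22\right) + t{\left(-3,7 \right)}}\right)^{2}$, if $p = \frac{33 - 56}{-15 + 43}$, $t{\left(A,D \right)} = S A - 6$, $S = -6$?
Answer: $\frac{3249}{784} \approx 4.1441$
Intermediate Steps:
$t{\left(A,D \right)} = -6 - 6 A$ ($t{\left(A,D \right)} = - 6 A - 6 = -6 - 6 A$)
$p = - \frac{23}{28} \approx -0.82143$
$\left(p + \frac{40}{\left(-20 + 22\right) + t{\left(-3,7 \right)}}\right)^{2} = \left(- \frac{23}{28} + \frac{40}{\left(-20 + 22\right) - -12}\right)^{2} = \left(- \frac{23}{28} + \frac{40}{2 + \left(-6 + 18\right)}\right)^{2} = \left(- \frac{23}{28} + \frac{40}{2 + 12}\right)^{2} = \left(- \frac{23}{28} + \frac{40}{14}\right)^{2} = \left(- \frac{23}{28} + 40 \cdot \frac{1}{14}\right)^{2} = \left(- \frac{23}{28} + \frac{20}{7}\right)^{2} = \left(\frac{57}{28}\right)^{2} = \frac{3249}{784}$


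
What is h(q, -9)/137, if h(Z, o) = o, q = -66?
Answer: -9/137 ≈ -0.065693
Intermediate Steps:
h(q, -9)/137 = -9/137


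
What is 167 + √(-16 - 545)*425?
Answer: 167 + 425*I*√561 ≈ 167.0 + 10066.0*I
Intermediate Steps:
167 + √(-16 - 545)*425 = 167 + √(-561)*425 = 167 + (I*√561)*425 = 167 + 425*I*√561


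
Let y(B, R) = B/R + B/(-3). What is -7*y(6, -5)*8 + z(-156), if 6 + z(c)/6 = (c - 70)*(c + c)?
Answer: 2116076/5 ≈ 4.2322e+5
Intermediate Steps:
y(B, R) = -B/3 + B/R (y(B, R) = B/R + B*(-1/3) = B/R - B/3 = -B/3 + B/R)
z(c) = -36 + 12*c*(-70 + c) (z(c) = -36 + 6*((c - 70)*(c + c)) = -36 + 6*((-70 + c)*(2*c)) = -36 + 6*(2*c*(-70 + c)) = -36 + 12*c*(-70 + c))
-7*y(6, -5)*8 + z(-156) = -7*(-1/3*6 + 6/(-5))*8 + (-36 - 840*(-156) + 12*(-156)**2) = -7*(-2 + 6*(-1/5))*8 + (-36 + 131040 + 12*24336) = -7*(-2 - 6/5)*8 + (-36 + 131040 + 292032) = -7*(-16/5)*8 + 423036 = (112/5)*8 + 423036 = 896/5 + 423036 = 2116076/5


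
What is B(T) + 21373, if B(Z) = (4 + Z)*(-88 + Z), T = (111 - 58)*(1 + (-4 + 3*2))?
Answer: 32946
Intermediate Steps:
T = 159 (T = 53*(1 + (-4 + 6)) = 53*(1 + 2) = 53*3 = 159)
B(Z) = (-88 + Z)*(4 + Z)
B(T) + 21373 = (-352 + 159² - 84*159) + 21373 = (-352 + 25281 - 13356) + 21373 = 11573 + 21373 = 32946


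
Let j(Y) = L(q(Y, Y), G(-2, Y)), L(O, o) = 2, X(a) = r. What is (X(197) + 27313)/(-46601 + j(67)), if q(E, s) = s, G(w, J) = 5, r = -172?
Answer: -9047/15533 ≈ -0.58244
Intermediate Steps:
X(a) = -172
j(Y) = 2
(X(197) + 27313)/(-46601 + j(67)) = (-172 + 27313)/(-46601 + 2) = 27141/(-46599) = 27141*(-1/46599) = -9047/15533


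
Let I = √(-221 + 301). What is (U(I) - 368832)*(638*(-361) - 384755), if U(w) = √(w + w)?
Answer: 226858604736 - 1230146*√2*5^(¼) ≈ 2.2686e+11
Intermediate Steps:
I = 4*√5 (I = √80 = 4*√5 ≈ 8.9443)
U(w) = √2*√w (U(w) = √(2*w) = √2*√w)
(U(I) - 368832)*(638*(-361) - 384755) = (√2*√(4*√5) - 368832)*(638*(-361) - 384755) = (√2*(2*5^(¼)) - 368832)*(-230318 - 384755) = (2*√2*5^(¼) - 368832)*(-615073) = (-368832 + 2*√2*5^(¼))*(-615073) = 226858604736 - 1230146*√2*5^(¼)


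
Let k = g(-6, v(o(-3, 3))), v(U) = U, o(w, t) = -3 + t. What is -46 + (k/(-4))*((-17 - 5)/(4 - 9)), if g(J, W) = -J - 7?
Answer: -449/10 ≈ -44.900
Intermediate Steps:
g(J, W) = -7 - J
k = -1 (k = -7 - 1*(-6) = -7 + 6 = -1)
-46 + (k/(-4))*((-17 - 5)/(4 - 9)) = -46 + (-1/(-4))*((-17 - 5)/(4 - 9)) = -46 + (-1*(-¼))*(-22/(-5)) = -46 + (-22*(-⅕))/4 = -46 + (¼)*(22/5) = -46 + 11/10 = -449/10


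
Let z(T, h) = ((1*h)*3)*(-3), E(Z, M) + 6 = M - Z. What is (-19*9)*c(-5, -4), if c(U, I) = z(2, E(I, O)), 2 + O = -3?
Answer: -10773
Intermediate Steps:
O = -5 (O = -2 - 3 = -5)
E(Z, M) = -6 + M - Z (E(Z, M) = -6 + (M - Z) = -6 + M - Z)
z(T, h) = -9*h (z(T, h) = (h*3)*(-3) = (3*h)*(-3) = -9*h)
c(U, I) = 99 + 9*I (c(U, I) = -9*(-6 - 5 - I) = -9*(-11 - I) = 99 + 9*I)
(-19*9)*c(-5, -4) = (-19*9)*(99 + 9*(-4)) = -171*(99 - 36) = -171*63 = -10773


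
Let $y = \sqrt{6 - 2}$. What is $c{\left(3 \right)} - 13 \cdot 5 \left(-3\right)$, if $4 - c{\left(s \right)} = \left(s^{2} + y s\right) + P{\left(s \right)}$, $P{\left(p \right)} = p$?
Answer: $181$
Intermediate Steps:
$y = 2$ ($y = \sqrt{4} = 2$)
$c{\left(s \right)} = 4 - s^{2} - 3 s$ ($c{\left(s \right)} = 4 - \left(\left(s^{2} + 2 s\right) + s\right) = 4 - \left(s^{2} + 3 s\right) = 4 - s^{2} - 3 s$)
$c{\left(3 \right)} - 13 \cdot 5 \left(-3\right) = \left(4 - 3^{2} - 9\right) - 13 \cdot 5 \left(-3\right) = \left(4 - 9 - 9\right) - -195 = \left(4 - 9 - 9\right) + 195 = -14 + 195 = 181$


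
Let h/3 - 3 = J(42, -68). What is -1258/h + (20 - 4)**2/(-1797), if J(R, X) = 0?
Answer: -754310/5391 ≈ -139.92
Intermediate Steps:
h = 9 (h = 9 + 3*0 = 9 + 0 = 9)
-1258/h + (20 - 4)**2/(-1797) = -1258/9 + (20 - 4)**2/(-1797) = -1258*1/9 + 16**2*(-1/1797) = -1258/9 + 256*(-1/1797) = -1258/9 - 256/1797 = -754310/5391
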